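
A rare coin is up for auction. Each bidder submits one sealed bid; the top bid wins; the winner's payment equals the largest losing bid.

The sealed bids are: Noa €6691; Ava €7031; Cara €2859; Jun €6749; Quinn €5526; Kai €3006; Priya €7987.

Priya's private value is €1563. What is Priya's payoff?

−€5468

Highest bid: Priya at €7987, so Priya wins.
Second-highest bid: Ava at €7031 — that is the price the winner pays.
Priya's payoff = value − price = €1563 − €7031 = −€5468.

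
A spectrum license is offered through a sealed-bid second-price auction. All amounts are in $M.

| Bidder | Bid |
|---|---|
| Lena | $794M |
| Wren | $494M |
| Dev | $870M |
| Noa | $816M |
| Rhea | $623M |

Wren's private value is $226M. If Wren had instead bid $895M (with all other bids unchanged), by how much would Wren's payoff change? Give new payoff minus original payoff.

−$644M

The highest bid among the other bidders is $870M; Wren's bid doesn't change that.
Original bid $494M: Wren is not highest (top rival bid is $870M); payoff $0M.
Alternative bid $895M: Wren is highest, pays the top rival bid $870M; payoff $226M − $870M = −$644M.
Change in payoff = −$644M − ($0M) = −$644M.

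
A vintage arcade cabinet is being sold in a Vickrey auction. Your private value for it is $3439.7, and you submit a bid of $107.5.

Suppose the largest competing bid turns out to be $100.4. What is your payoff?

Your bid $107.5 exceeds the highest competing bid $100.4, so you win.
In a second-price auction the winner pays the second-highest bid, $100.4.
Payoff = value − price = $3439.7 − $100.4 = $3339.3.

$3339.3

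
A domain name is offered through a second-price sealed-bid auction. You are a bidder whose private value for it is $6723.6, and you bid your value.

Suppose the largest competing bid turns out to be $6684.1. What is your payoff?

Your bid $6723.6 exceeds the highest competing bid $6684.1, so you win.
In a second-price auction the winner pays the second-highest bid, $6684.1.
Payoff = value − price = $6723.6 − $6684.1 = $39.5.

$39.5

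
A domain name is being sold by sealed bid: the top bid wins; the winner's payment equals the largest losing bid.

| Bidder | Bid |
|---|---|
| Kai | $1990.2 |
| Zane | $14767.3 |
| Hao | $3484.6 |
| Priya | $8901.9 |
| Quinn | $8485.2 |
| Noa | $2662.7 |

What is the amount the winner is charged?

$8901.9

Highest bid: Zane at $14767.3, so Zane wins.
Second-highest bid: Priya at $8901.9 — that is the price the winner pays.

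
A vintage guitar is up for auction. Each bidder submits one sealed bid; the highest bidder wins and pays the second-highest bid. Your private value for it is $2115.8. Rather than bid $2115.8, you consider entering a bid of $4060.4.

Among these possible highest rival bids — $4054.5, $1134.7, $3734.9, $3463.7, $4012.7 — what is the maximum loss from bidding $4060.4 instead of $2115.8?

$4054.5: truthful gives $0, deviation gives −$1938.7 → loss $1938.7.
$1134.7: same outcome either way → loss $0.
$3734.9: truthful gives $0, deviation gives −$1619.1 → loss $1619.1.
$3463.7: truthful gives $0, deviation gives −$1347.9 → loss $1347.9.
$4012.7: truthful gives $0, deviation gives −$1896.9 → loss $1896.9.
Maximum loss: $1938.7.

$1938.7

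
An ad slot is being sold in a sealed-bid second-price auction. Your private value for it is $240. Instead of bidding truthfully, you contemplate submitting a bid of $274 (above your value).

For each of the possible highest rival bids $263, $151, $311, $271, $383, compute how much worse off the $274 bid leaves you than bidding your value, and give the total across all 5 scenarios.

The deviation costs you only when the competing bid falls strictly between $240 and $274; elsewhere both bids give the same outcome.
$263: truthful payoff $0, deviation payoff −$23 → loss $23.
$151: outcomes coincide → loss $0.
$311: outcomes coincide → loss $0.
$271: truthful payoff $0, deviation payoff −$31 → loss $31.
$383: outcomes coincide → loss $0.
Total loss = $23 + $31 = $54.

$54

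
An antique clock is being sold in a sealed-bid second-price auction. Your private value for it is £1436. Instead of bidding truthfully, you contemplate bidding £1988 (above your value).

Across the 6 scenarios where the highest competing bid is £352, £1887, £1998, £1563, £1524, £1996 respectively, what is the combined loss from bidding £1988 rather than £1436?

£666

The deviation costs you only when the competing bid falls strictly between £1436 and £1988; elsewhere both bids give the same outcome.
£352: outcomes coincide → loss £0.
£1887: truthful payoff £0, deviation payoff −£451 → loss £451.
£1998: outcomes coincide → loss £0.
£1563: truthful payoff £0, deviation payoff −£127 → loss £127.
£1524: truthful payoff £0, deviation payoff −£88 → loss £88.
£1996: outcomes coincide → loss £0.
Total loss = £451 + £127 + £88 = £666.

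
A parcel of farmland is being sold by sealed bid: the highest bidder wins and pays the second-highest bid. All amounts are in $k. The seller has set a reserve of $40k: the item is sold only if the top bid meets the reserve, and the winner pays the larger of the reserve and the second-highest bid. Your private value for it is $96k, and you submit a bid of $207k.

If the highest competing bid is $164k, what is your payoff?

Your bid $207k is the highest and exceeds the reserve.
Price = max(second-highest bid, reserve) = max($164k, $40k) = $164k.
Payoff = $96k − $164k = −$68k.

−$68k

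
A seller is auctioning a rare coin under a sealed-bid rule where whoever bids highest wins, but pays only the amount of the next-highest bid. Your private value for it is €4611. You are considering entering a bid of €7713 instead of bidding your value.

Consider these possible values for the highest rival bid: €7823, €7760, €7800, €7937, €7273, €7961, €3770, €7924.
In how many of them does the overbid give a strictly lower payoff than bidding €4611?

1

The deviation hurts exactly when the highest competing bid lies strictly between €4611 and €7713 — overbidding then wins at a price above your value.
€7823: above both → same outcome either way.
€7760: above both → same outcome either way.
€7800: above both → same outcome either way.
€7937: above both → same outcome either way.
€7273: inside the interval → strictly worse (loss €2662).
€7961: above both → same outcome either way.
€3770: below both → same outcome either way.
€7924: above both → same outcome either way.
Count: 1.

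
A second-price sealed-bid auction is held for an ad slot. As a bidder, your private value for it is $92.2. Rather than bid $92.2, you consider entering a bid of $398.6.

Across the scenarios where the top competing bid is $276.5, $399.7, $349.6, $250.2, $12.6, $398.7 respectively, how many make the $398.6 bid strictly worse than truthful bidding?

3

The deviation hurts exactly when the highest competing bid lies strictly between $92.2 and $398.6 — overbidding then wins at a price above your value.
$276.5: inside the interval → strictly worse (loss $184.3).
$399.7: above both → same outcome either way.
$349.6: inside the interval → strictly worse (loss $257.4).
$250.2: inside the interval → strictly worse (loss $158).
$12.6: below both → same outcome either way.
$398.7: above both → same outcome either way.
Count: 3.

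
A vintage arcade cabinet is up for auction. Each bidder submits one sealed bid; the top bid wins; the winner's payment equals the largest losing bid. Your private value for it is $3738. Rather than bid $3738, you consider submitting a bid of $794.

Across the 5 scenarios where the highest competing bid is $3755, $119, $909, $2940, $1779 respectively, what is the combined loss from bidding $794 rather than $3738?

The deviation costs you only when the competing bid falls strictly between $794 and $3738; elsewhere both bids give the same outcome.
$3755: outcomes coincide → loss $0.
$119: outcomes coincide → loss $0.
$909: truthful payoff $2829, deviation payoff $0 → loss $2829.
$2940: truthful payoff $798, deviation payoff $0 → loss $798.
$1779: truthful payoff $1959, deviation payoff $0 → loss $1959.
Total loss = $2829 + $798 + $1959 = $5586.

$5586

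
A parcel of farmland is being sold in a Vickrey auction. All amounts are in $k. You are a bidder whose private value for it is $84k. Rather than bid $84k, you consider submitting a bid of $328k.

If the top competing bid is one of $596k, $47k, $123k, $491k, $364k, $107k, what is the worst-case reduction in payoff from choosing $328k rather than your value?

$596k: same outcome either way → loss $0k.
$47k: same outcome either way → loss $0k.
$123k: truthful gives $0k, deviation gives −$39k → loss $39k.
$491k: same outcome either way → loss $0k.
$364k: same outcome either way → loss $0k.
$107k: truthful gives $0k, deviation gives −$23k → loss $23k.
Maximum loss: $39k.

$39k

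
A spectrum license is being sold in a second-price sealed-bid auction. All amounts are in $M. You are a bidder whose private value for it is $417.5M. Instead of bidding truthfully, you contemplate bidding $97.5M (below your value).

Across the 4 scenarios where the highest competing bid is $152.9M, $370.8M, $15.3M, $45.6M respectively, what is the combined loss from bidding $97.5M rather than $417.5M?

$311.3M

The deviation costs you only when the competing bid falls strictly between $97.5M and $417.5M; elsewhere both bids give the same outcome.
$152.9M: truthful payoff $264.6M, deviation payoff $0M → loss $264.6M.
$370.8M: truthful payoff $46.7M, deviation payoff $0M → loss $46.7M.
$15.3M: outcomes coincide → loss $0M.
$45.6M: outcomes coincide → loss $0M.
Total loss = $264.6M + $46.7M = $311.3M.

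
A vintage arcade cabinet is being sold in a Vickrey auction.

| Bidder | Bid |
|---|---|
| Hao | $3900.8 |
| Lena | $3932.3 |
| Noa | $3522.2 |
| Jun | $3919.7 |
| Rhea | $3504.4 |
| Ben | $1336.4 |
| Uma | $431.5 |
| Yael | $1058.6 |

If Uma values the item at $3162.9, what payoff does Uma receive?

$0

Highest bid: Lena at $3932.3, so Lena wins.
Second-highest bid: Jun at $3919.7 — that is the price the winner pays.
Uma did not win, so Uma pays nothing and receives nothing: payoff $0.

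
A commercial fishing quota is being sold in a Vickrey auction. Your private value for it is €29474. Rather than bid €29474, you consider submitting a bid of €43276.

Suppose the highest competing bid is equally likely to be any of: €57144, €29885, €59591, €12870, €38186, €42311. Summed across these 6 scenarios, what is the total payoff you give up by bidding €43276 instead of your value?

€21960

The deviation costs you only when the competing bid falls strictly between €29474 and €43276; elsewhere both bids give the same outcome.
€57144: outcomes coincide → loss €0.
€29885: truthful payoff €0, deviation payoff −€411 → loss €411.
€59591: outcomes coincide → loss €0.
€12870: outcomes coincide → loss €0.
€38186: truthful payoff €0, deviation payoff −€8712 → loss €8712.
€42311: truthful payoff €0, deviation payoff −€12837 → loss €12837.
Total loss = €411 + €8712 + €12837 = €21960.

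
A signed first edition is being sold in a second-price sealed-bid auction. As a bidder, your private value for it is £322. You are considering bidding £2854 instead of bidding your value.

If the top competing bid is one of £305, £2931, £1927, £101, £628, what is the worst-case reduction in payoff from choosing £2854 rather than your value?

£1605

£305: same outcome either way → loss £0.
£2931: same outcome either way → loss £0.
£1927: truthful gives £0, deviation gives −£1605 → loss £1605.
£101: same outcome either way → loss £0.
£628: truthful gives £0, deviation gives −£306 → loss £306.
Maximum loss: £1605.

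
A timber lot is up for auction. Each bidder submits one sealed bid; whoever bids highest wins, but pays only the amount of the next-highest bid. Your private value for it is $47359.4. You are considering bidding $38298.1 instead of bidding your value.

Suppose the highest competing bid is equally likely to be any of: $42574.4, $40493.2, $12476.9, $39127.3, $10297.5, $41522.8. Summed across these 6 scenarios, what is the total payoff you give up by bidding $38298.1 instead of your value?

The deviation costs you only when the competing bid falls strictly between $38298.1 and $47359.4; elsewhere both bids give the same outcome.
$42574.4: truthful payoff $4785, deviation payoff $0 → loss $4785.
$40493.2: truthful payoff $6866.2, deviation payoff $0 → loss $6866.2.
$12476.9: outcomes coincide → loss $0.
$39127.3: truthful payoff $8232.1, deviation payoff $0 → loss $8232.1.
$10297.5: outcomes coincide → loss $0.
$41522.8: truthful payoff $5836.6, deviation payoff $0 → loss $5836.6.
Total loss = $4785 + $6866.2 + $8232.1 + $5836.6 = $25719.9.

$25719.9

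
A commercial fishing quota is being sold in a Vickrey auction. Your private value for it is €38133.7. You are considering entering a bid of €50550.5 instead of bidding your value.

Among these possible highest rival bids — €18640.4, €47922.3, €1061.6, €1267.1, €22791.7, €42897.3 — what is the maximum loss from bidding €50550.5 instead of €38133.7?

€18640.4: same outcome either way → loss €0.
€47922.3: truthful gives €0, deviation gives −€9788.6 → loss €9788.6.
€1061.6: same outcome either way → loss €0.
€1267.1: same outcome either way → loss €0.
€22791.7: same outcome either way → loss €0.
€42897.3: truthful gives €0, deviation gives −€4763.6 → loss €4763.6.
Maximum loss: €9788.6.

€9788.6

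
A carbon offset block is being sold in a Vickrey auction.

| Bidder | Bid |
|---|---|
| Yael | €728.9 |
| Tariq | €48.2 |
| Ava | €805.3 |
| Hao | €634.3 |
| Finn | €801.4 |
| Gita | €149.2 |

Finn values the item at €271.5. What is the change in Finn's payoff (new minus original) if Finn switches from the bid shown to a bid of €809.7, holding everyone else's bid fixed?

−€533.8

The highest bid among the other bidders is €805.3; Finn's bid doesn't change that.
Original bid €801.4: Finn is not highest (top rival bid is €805.3); payoff €0.
Alternative bid €809.7: Finn is highest, pays the top rival bid €805.3; payoff €271.5 − €805.3 = −€533.8.
Change in payoff = −€533.8 − (€0) = −€533.8.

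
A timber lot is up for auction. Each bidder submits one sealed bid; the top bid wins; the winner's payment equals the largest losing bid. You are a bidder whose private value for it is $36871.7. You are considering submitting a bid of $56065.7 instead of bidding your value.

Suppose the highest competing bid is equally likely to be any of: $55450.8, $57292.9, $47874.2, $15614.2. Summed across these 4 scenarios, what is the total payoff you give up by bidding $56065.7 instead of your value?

$29581.6

The deviation costs you only when the competing bid falls strictly between $36871.7 and $56065.7; elsewhere both bids give the same outcome.
$55450.8: truthful payoff $0, deviation payoff −$18579.1 → loss $18579.1.
$57292.9: outcomes coincide → loss $0.
$47874.2: truthful payoff $0, deviation payoff −$11002.5 → loss $11002.5.
$15614.2: outcomes coincide → loss $0.
Total loss = $18579.1 + $11002.5 = $29581.6.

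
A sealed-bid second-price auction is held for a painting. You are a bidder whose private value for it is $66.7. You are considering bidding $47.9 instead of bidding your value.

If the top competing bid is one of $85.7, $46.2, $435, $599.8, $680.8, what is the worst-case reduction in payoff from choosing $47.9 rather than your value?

$85.7: same outcome either way → loss $0.
$46.2: same outcome either way → loss $0.
$435: same outcome either way → loss $0.
$599.8: same outcome either way → loss $0.
$680.8: same outcome either way → loss $0.
Maximum loss: $0.

$0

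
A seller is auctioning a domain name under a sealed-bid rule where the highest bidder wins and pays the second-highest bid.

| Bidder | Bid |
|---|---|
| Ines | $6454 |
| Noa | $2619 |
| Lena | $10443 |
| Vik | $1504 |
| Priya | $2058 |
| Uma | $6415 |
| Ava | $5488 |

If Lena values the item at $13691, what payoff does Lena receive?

Highest bid: Lena at $10443, so Lena wins.
Second-highest bid: Ines at $6454 — that is the price the winner pays.
Lena's payoff = value − price = $13691 − $6454 = $7237.

$7237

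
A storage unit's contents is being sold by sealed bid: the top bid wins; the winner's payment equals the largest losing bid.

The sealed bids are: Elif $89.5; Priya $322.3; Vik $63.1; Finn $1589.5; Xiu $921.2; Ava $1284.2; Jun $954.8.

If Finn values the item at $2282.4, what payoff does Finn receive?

Highest bid: Finn at $1589.5, so Finn wins.
Second-highest bid: Ava at $1284.2 — that is the price the winner pays.
Finn's payoff = value − price = $2282.4 − $1284.2 = $998.2.

$998.2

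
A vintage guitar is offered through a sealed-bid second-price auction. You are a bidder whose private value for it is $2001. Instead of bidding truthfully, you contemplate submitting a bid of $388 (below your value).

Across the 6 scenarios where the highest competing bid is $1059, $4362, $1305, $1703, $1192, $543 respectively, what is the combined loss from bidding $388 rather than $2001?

The deviation costs you only when the competing bid falls strictly between $388 and $2001; elsewhere both bids give the same outcome.
$1059: truthful payoff $942, deviation payoff $0 → loss $942.
$4362: outcomes coincide → loss $0.
$1305: truthful payoff $696, deviation payoff $0 → loss $696.
$1703: truthful payoff $298, deviation payoff $0 → loss $298.
$1192: truthful payoff $809, deviation payoff $0 → loss $809.
$543: truthful payoff $1458, deviation payoff $0 → loss $1458.
Total loss = $942 + $696 + $298 + $809 + $1458 = $4203.
In a second-price auction your bid sets only whether you win, not what you pay, so bidding your true value is weakly dominant.

$4203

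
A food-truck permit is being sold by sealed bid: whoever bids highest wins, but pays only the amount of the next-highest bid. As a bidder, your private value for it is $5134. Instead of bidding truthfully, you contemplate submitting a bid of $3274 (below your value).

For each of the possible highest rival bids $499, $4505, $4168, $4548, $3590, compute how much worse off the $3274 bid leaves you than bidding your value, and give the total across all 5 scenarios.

The deviation costs you only when the competing bid falls strictly between $3274 and $5134; elsewhere both bids give the same outcome.
$499: outcomes coincide → loss $0.
$4505: truthful payoff $629, deviation payoff $0 → loss $629.
$4168: truthful payoff $966, deviation payoff $0 → loss $966.
$4548: truthful payoff $586, deviation payoff $0 → loss $586.
$3590: truthful payoff $1544, deviation payoff $0 → loss $1544.
Total loss = $629 + $966 + $586 + $1544 = $3725.
Truthful bidding weakly dominates here: raising your bid can only win items priced above your value, and lowering it can only forfeit items priced below.

$3725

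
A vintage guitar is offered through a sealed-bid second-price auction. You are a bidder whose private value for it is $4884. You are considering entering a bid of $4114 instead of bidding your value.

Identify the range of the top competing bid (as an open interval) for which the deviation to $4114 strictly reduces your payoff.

If the competing bid is below $4114, both bids win at the same price — no difference.
If it is above $4884, both bids lose — no difference.
If it lies strictly between $4114 and $4884, bidding your value wins at a price below your value (positive payoff) while bidding $4114 loses (payoff 0).
So the deviation strictly hurts on the open interval ($4114, $4884).

($4114, $4884)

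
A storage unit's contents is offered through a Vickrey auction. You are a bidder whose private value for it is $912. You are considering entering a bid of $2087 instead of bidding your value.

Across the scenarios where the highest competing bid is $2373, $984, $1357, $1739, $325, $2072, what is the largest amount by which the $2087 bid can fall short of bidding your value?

$2373: same outcome either way → loss $0.
$984: truthful gives $0, deviation gives −$72 → loss $72.
$1357: truthful gives $0, deviation gives −$445 → loss $445.
$1739: truthful gives $0, deviation gives −$827 → loss $827.
$325: same outcome either way → loss $0.
$2072: truthful gives $0, deviation gives −$1160 → loss $1160.
Maximum loss: $1160.

$1160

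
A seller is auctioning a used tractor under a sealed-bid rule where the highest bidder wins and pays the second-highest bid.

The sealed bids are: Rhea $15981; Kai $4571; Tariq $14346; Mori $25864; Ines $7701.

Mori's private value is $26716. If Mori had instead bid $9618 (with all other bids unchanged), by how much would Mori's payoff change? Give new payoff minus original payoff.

The highest bid among the other bidders is $15981; Mori's bid doesn't change that.
Original bid $25864: Mori is highest, pays the top rival bid $15981; payoff $26716 − $15981 = $10735.
Alternative bid $9618: Mori is not highest (top rival bid is $15981); payoff $0.
Change in payoff = $0 − ($10735) = −$10735.

−$10735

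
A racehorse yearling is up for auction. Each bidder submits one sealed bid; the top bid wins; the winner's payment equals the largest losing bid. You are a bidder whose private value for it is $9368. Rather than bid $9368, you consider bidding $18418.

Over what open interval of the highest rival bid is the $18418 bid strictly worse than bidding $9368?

If the competing bid is below $9368, both bids win at the same price — no difference.
If it is above $18418, both bids lose — no difference.
If it lies strictly between $9368 and $18418, bidding your value loses (payoff 0) while bidding $18418 wins at a price above your value (payoff negative).
So the deviation strictly hurts on the open interval ($9368, $18418).

($9368, $18418)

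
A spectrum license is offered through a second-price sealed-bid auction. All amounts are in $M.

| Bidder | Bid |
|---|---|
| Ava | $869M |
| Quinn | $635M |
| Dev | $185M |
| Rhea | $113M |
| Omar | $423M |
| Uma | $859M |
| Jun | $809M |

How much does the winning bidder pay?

$859M

Highest bid: Ava at $869M, so Ava wins.
Second-highest bid: Uma at $859M — that is the price the winner pays.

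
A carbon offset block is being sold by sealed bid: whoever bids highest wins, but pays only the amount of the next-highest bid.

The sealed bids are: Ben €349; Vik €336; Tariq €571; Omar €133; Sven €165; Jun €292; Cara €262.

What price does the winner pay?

€349

Highest bid: Tariq at €571, so Tariq wins.
Second-highest bid: Ben at €349 — that is the price the winner pays.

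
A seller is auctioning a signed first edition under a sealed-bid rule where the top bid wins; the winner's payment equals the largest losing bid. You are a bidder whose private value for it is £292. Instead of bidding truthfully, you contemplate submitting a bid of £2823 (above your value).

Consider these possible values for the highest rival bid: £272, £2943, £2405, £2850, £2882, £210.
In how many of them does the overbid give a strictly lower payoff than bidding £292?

The deviation hurts exactly when the highest competing bid lies strictly between £292 and £2823 — overbidding then wins at a price above your value.
£272: below both → same outcome either way.
£2943: above both → same outcome either way.
£2405: inside the interval → strictly worse (loss £2113).
£2850: above both → same outcome either way.
£2882: above both → same outcome either way.
£210: below both → same outcome either way.
Count: 1.

1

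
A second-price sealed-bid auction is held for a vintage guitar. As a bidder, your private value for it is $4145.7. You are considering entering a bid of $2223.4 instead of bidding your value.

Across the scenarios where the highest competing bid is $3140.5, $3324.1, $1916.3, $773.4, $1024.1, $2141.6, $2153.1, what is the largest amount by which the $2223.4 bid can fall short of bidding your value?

$3140.5: truthful gives $1005.2, deviation gives $0 → loss $1005.2.
$3324.1: truthful gives $821.6, deviation gives $0 → loss $821.6.
$1916.3: same outcome either way → loss $0.
$773.4: same outcome either way → loss $0.
$1024.1: same outcome either way → loss $0.
$2141.6: same outcome either way → loss $0.
$2153.1: same outcome either way → loss $0.
Maximum loss: $1005.2.

$1005.2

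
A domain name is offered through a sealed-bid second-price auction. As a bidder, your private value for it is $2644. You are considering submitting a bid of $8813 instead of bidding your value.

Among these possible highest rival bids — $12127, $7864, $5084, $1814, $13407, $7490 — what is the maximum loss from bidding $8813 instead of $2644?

$12127: same outcome either way → loss $0.
$7864: truthful gives $0, deviation gives −$5220 → loss $5220.
$5084: truthful gives $0, deviation gives −$2440 → loss $2440.
$1814: same outcome either way → loss $0.
$13407: same outcome either way → loss $0.
$7490: truthful gives $0, deviation gives −$4846 → loss $4846.
Maximum loss: $5220.

$5220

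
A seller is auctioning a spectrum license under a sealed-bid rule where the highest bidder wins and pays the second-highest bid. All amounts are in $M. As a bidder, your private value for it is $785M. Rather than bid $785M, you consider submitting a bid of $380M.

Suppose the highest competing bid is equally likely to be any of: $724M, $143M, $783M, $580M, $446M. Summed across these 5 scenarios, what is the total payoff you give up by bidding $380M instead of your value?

$607M

The deviation costs you only when the competing bid falls strictly between $380M and $785M; elsewhere both bids give the same outcome.
$724M: truthful payoff $61M, deviation payoff $0M → loss $61M.
$143M: outcomes coincide → loss $0M.
$783M: truthful payoff $2M, deviation payoff $0M → loss $2M.
$580M: truthful payoff $205M, deviation payoff $0M → loss $205M.
$446M: truthful payoff $339M, deviation payoff $0M → loss $339M.
Total loss = $61M + $2M + $205M + $339M = $607M.
Because the price is fixed by the runner-up's bid, deviating from your value can only change a good outcome into a bad one — never the reverse.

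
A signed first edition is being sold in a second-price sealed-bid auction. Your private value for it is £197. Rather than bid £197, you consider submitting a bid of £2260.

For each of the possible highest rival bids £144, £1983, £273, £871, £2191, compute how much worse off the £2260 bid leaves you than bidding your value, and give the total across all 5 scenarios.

The deviation costs you only when the competing bid falls strictly between £197 and £2260; elsewhere both bids give the same outcome.
£144: outcomes coincide → loss £0.
£1983: truthful payoff £0, deviation payoff −£1786 → loss £1786.
£273: truthful payoff £0, deviation payoff −£76 → loss £76.
£871: truthful payoff £0, deviation payoff −£674 → loss £674.
£2191: truthful payoff £0, deviation payoff −£1994 → loss £1994.
Total loss = £1786 + £76 + £674 + £1994 = £4530.

£4530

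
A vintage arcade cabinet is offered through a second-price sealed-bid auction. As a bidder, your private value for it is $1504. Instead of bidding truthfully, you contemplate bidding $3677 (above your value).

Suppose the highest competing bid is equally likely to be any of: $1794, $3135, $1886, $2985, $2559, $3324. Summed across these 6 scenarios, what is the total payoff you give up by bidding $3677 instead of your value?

The deviation costs you only when the competing bid falls strictly between $1504 and $3677; elsewhere both bids give the same outcome.
$1794: truthful payoff $0, deviation payoff −$290 → loss $290.
$3135: truthful payoff $0, deviation payoff −$1631 → loss $1631.
$1886: truthful payoff $0, deviation payoff −$382 → loss $382.
$2985: truthful payoff $0, deviation payoff −$1481 → loss $1481.
$2559: truthful payoff $0, deviation payoff −$1055 → loss $1055.
$3324: truthful payoff $0, deviation payoff −$1820 → loss $1820.
Total loss = $290 + $1631 + $382 + $1481 + $1055 + $1820 = $6659.
In a second-price auction your bid sets only whether you win, not what you pay, so bidding your true value is weakly dominant.

$6659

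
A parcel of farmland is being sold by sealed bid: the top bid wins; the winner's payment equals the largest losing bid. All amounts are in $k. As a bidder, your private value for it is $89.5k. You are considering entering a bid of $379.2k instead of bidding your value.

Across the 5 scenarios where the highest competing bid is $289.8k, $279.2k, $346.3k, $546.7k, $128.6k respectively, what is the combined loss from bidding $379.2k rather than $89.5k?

$685.9k

The deviation costs you only when the competing bid falls strictly between $89.5k and $379.2k; elsewhere both bids give the same outcome.
$289.8k: truthful payoff $0k, deviation payoff −$200.3k → loss $200.3k.
$279.2k: truthful payoff $0k, deviation payoff −$189.7k → loss $189.7k.
$346.3k: truthful payoff $0k, deviation payoff −$256.8k → loss $256.8k.
$546.7k: outcomes coincide → loss $0k.
$128.6k: truthful payoff $0k, deviation payoff −$39.1k → loss $39.1k.
Total loss = $200.3k + $189.7k + $256.8k + $39.1k = $685.9k.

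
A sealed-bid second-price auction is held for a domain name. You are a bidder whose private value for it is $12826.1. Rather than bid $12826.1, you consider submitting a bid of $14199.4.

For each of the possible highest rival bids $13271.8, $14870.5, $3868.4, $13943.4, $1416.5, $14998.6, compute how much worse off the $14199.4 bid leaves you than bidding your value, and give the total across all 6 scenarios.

The deviation costs you only when the competing bid falls strictly between $12826.1 and $14199.4; elsewhere both bids give the same outcome.
$13271.8: truthful payoff $0, deviation payoff −$445.7 → loss $445.7.
$14870.5: outcomes coincide → loss $0.
$3868.4: outcomes coincide → loss $0.
$13943.4: truthful payoff $0, deviation payoff −$1117.3 → loss $1117.3.
$1416.5: outcomes coincide → loss $0.
$14998.6: outcomes coincide → loss $0.
Total loss = $445.7 + $1117.3 = $1563.

$1563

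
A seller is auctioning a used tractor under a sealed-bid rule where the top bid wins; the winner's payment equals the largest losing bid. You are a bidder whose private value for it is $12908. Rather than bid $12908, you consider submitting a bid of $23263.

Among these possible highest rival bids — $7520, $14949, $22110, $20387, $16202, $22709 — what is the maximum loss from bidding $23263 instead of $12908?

$7520: same outcome either way → loss $0.
$14949: truthful gives $0, deviation gives −$2041 → loss $2041.
$22110: truthful gives $0, deviation gives −$9202 → loss $9202.
$20387: truthful gives $0, deviation gives −$7479 → loss $7479.
$16202: truthful gives $0, deviation gives −$3294 → loss $3294.
$22709: truthful gives $0, deviation gives −$9801 → loss $9801.
Maximum loss: $9801.

$9801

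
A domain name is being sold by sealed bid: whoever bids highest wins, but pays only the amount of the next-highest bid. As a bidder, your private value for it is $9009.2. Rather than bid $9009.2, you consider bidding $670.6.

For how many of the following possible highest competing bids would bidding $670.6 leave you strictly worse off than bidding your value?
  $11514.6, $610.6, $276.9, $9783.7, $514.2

The deviation hurts exactly when the highest competing bid lies strictly between $670.6 and $9009.2 — underbidding then forfeits a profitable win.
$11514.6: above both → same outcome either way.
$610.6: below both → same outcome either way.
$276.9: below both → same outcome either way.
$9783.7: above both → same outcome either way.
$514.2: below both → same outcome either way.
Count: 0.

0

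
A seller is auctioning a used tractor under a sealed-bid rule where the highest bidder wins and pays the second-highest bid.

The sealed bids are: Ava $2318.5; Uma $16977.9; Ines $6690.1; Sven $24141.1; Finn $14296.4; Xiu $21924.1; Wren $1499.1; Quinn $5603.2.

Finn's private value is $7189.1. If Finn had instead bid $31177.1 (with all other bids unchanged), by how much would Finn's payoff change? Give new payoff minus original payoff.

The highest bid among the other bidders is $24141.1; Finn's bid doesn't change that.
Original bid $14296.4: Finn is not highest (top rival bid is $24141.1); payoff $0.
Alternative bid $31177.1: Finn is highest, pays the top rival bid $24141.1; payoff $7189.1 − $24141.1 = −$16952.
Change in payoff = −$16952 − ($0) = −$16952.

−$16952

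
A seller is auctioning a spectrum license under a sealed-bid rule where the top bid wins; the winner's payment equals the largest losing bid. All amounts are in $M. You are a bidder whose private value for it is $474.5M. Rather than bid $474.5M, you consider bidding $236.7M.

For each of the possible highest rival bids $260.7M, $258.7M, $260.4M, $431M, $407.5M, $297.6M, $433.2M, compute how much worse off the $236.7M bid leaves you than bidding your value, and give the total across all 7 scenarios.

The deviation costs you only when the competing bid falls strictly between $236.7M and $474.5M; elsewhere both bids give the same outcome.
$260.7M: truthful payoff $213.8M, deviation payoff $0M → loss $213.8M.
$258.7M: truthful payoff $215.8M, deviation payoff $0M → loss $215.8M.
$260.4M: truthful payoff $214.1M, deviation payoff $0M → loss $214.1M.
$431M: truthful payoff $43.5M, deviation payoff $0M → loss $43.5M.
$407.5M: truthful payoff $67M, deviation payoff $0M → loss $67M.
$297.6M: truthful payoff $176.9M, deviation payoff $0M → loss $176.9M.
$433.2M: truthful payoff $41.3M, deviation payoff $0M → loss $41.3M.
Total loss = $213.8M + $215.8M + $214.1M + $43.5M + $67M + $176.9M + $41.3M = $972.4M.
In a second-price auction your bid sets only whether you win, not what you pay, so bidding your true value is weakly dominant.

$972.4M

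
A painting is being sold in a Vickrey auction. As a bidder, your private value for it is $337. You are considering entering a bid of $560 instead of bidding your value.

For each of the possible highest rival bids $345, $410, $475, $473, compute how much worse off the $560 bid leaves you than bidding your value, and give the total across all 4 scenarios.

The deviation costs you only when the competing bid falls strictly between $337 and $560; elsewhere both bids give the same outcome.
$345: truthful payoff $0, deviation payoff −$8 → loss $8.
$410: truthful payoff $0, deviation payoff −$73 → loss $73.
$475: truthful payoff $0, deviation payoff −$138 → loss $138.
$473: truthful payoff $0, deviation payoff −$136 → loss $136.
Total loss = $8 + $73 + $138 + $136 = $355.
Because the price is fixed by the runner-up's bid, deviating from your value can only change a good outcome into a bad one — never the reverse.

$355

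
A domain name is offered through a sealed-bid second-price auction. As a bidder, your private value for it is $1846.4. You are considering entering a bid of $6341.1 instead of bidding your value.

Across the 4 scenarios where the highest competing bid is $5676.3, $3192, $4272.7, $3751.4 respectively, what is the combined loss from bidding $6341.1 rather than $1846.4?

The deviation costs you only when the competing bid falls strictly between $1846.4 and $6341.1; elsewhere both bids give the same outcome.
$5676.3: truthful payoff $0, deviation payoff −$3829.9 → loss $3829.9.
$3192: truthful payoff $0, deviation payoff −$1345.6 → loss $1345.6.
$4272.7: truthful payoff $0, deviation payoff −$2426.3 → loss $2426.3.
$3751.4: truthful payoff $0, deviation payoff −$1905 → loss $1905.
Total loss = $3829.9 + $1345.6 + $2426.3 + $1905 = $9506.8.
In a second-price auction your bid sets only whether you win, not what you pay, so bidding your true value is weakly dominant.

$9506.8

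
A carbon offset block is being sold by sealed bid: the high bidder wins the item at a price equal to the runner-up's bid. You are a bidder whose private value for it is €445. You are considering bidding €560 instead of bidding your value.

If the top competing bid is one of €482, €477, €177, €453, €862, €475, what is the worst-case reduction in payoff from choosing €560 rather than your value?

€482: truthful gives €0, deviation gives −€37 → loss €37.
€477: truthful gives €0, deviation gives −€32 → loss €32.
€177: same outcome either way → loss €0.
€453: truthful gives €0, deviation gives −€8 → loss €8.
€862: same outcome either way → loss €0.
€475: truthful gives €0, deviation gives −€30 → loss €30.
Maximum loss: €37.

€37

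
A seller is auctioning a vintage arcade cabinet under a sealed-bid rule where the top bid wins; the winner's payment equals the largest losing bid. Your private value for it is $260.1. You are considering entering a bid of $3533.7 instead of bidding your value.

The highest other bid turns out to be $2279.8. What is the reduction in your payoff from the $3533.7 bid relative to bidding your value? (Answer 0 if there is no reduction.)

Bidding your value $260.1: you lose (since $260.1 < $2279.8). Payoff $0.
Bidding $3533.7: you win and pay $2279.8. Payoff $260.1 − $2279.8 = −$2019.7.
The competing bid $2279.8 lies between your value and your inflated bid, so overbidding wins an item priced above your value.
Loss from deviating = $0 − (−$2019.7) = $2019.7.

$2019.7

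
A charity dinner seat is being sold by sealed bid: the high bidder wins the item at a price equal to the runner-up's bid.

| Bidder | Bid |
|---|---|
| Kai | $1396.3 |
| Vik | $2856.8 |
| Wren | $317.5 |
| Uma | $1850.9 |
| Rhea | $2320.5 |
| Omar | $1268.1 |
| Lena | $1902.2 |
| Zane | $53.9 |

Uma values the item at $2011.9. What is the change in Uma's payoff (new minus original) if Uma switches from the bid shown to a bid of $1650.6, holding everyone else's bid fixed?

$0

The highest bid among the other bidders is $2856.8; Uma's bid doesn't change that.
Original bid $1850.9: Uma is not highest (top rival bid is $2856.8); payoff $0.
Alternative bid $1650.6: Uma is not highest (top rival bid is $2856.8); payoff $0.
Change in payoff = $0 − ($0) = $0.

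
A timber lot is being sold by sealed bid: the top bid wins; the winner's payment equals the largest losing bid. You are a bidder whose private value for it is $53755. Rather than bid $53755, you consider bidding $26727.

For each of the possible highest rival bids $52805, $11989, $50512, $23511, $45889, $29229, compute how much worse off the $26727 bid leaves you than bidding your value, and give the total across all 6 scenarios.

$36585

The deviation costs you only when the competing bid falls strictly between $26727 and $53755; elsewhere both bids give the same outcome.
$52805: truthful payoff $950, deviation payoff $0 → loss $950.
$11989: outcomes coincide → loss $0.
$50512: truthful payoff $3243, deviation payoff $0 → loss $3243.
$23511: outcomes coincide → loss $0.
$45889: truthful payoff $7866, deviation payoff $0 → loss $7866.
$29229: truthful payoff $24526, deviation payoff $0 → loss $24526.
Total loss = $950 + $3243 + $7866 + $24526 = $36585.
Because the price is fixed by the runner-up's bid, deviating from your value can only change a good outcome into a bad one — never the reverse.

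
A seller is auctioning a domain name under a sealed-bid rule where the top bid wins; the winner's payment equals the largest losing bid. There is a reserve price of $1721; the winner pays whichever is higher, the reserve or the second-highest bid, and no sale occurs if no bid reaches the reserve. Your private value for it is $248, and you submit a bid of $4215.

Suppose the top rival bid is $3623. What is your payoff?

Your bid $4215 is the highest and exceeds the reserve.
Price = max(second-highest bid, reserve) = max($3623, $1721) = $3623.
Payoff = $248 − $3623 = −$3375.

−$3375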